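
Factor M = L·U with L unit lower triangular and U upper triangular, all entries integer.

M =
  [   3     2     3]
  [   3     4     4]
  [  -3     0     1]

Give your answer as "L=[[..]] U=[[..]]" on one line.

  r1 -= 1·r0 → [0,2,1]
  r2 -= -1·r0 → [0,2,4]
  r2 -= 1·r1 → [0,0,3]

L=[[1,0,0],[1,1,0],[-1,1,1]] U=[[3,2,3],[0,2,1],[0,0,3]]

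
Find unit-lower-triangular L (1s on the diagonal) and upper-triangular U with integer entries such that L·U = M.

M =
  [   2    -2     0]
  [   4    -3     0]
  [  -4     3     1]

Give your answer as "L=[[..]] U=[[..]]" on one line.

  r1 -= 2·r0 → [0,1,0]
  r2 -= -2·r0 → [0,-1,1]
  r2 -= -1·r1 → [0,0,1]

L=[[1,0,0],[2,1,0],[-2,-1,1]] U=[[2,-2,0],[0,1,0],[0,0,1]]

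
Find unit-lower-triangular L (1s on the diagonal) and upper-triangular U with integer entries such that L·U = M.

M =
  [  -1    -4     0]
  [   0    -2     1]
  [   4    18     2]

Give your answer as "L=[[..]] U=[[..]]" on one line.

L=[[1,0,0],[0,1,0],[-4,-1,1]] U=[[-1,-4,0],[0,-2,1],[0,0,3]]

  r1 -= 0·r0 → [0,-2,1]
  r2 -= -4·r0 → [0,2,2]
  r2 -= -1·r1 → [0,0,3]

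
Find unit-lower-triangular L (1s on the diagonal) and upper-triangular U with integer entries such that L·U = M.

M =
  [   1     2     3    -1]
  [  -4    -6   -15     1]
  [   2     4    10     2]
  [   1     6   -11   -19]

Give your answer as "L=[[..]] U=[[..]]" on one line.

L=[[1,0,0,0],[-4,1,0,0],[2,0,1,0],[1,2,-2,1]] U=[[1,2,3,-1],[0,2,-3,-3],[0,0,4,4],[0,0,0,-4]]

  row1 -= -4·row0 → [0,2,-3,-3]
  row2 -= 2·row0 → [0,0,4,4]
  row3 -= 1·row0 → [0,4,-14,-18]
  row2 -= 0·row1 → [0,0,4,4]
  row3 -= 2·row1 → [0,0,-8,-12]
  row3 -= -2·row2 → [0,0,0,-4]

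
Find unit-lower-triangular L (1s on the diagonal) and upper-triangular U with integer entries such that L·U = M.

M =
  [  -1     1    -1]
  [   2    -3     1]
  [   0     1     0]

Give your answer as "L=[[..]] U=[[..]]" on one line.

L=[[1,0,0],[-2,1,0],[0,-1,1]] U=[[-1,1,-1],[0,-1,-1],[0,0,-1]]

  row1 -= -2·row0 → [0,-1,-1]
  row2 -= 0·row0 → [0,1,0]
  row2 -= -1·row1 → [0,0,-1]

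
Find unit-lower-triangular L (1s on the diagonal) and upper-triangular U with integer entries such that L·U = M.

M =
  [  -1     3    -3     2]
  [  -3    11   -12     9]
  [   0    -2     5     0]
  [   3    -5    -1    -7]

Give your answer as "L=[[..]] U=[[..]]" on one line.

  row1 -= 3·row0 → [0,2,-3,3]
  row2 -= 0·row0 → [0,-2,5,0]
  row3 -= -3·row0 → [0,4,-10,-1]
  row2 -= -1·row1 → [0,0,2,3]
  row3 -= 2·row1 → [0,0,-4,-7]
  row3 -= -2·row2 → [0,0,0,-1]

L=[[1,0,0,0],[3,1,0,0],[0,-1,1,0],[-3,2,-2,1]] U=[[-1,3,-3,2],[0,2,-3,3],[0,0,2,3],[0,0,0,-1]]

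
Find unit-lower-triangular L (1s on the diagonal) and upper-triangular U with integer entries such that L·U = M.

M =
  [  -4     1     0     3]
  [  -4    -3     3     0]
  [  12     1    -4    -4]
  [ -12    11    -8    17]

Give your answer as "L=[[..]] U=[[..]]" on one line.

L=[[1,0,0,0],[1,1,0,0],[-3,-1,1,0],[3,-2,2,1]] U=[[-4,1,0,3],[0,-4,3,-3],[0,0,-1,2],[0,0,0,-2]]

  R1 -= 1·R0 → [0,-4,3,-3]
  R2 -= -3·R0 → [0,4,-4,5]
  R3 -= 3·R0 → [0,8,-8,8]
  R2 -= -1·R1 → [0,0,-1,2]
  R3 -= -2·R1 → [0,0,-2,2]
  R3 -= 2·R2 → [0,0,0,-2]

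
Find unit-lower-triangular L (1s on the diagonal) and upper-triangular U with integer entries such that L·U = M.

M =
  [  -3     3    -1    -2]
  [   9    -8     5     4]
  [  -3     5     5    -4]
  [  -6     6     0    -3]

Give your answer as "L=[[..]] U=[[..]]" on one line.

L=[[1,0,0,0],[-3,1,0,0],[1,2,1,0],[2,0,1,1]] U=[[-3,3,-1,-2],[0,1,2,-2],[0,0,2,2],[0,0,0,-1]]

  r1 -= -3·r0 → [0,1,2,-2]
  r2 -= 1·r0 → [0,2,6,-2]
  r3 -= 2·r0 → [0,0,2,1]
  r2 -= 2·r1 → [0,0,2,2]
  r3 -= 0·r1 → [0,0,2,1]
  r3 -= 1·r2 → [0,0,0,-1]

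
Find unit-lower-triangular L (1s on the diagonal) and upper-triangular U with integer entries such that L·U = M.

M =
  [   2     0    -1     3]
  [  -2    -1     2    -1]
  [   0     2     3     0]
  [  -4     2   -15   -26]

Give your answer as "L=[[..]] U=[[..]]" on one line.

L=[[1,0,0,0],[-1,1,0,0],[0,-2,1,0],[-2,-2,-3,1]] U=[[2,0,-1,3],[0,-1,1,2],[0,0,5,4],[0,0,0,-4]]

  R1 -= -1·R0 → [0,-1,1,2]
  R2 -= 0·R0 → [0,2,3,0]
  R3 -= -2·R0 → [0,2,-17,-20]
  R2 -= -2·R1 → [0,0,5,4]
  R3 -= -2·R1 → [0,0,-15,-16]
  R3 -= -3·R2 → [0,0,0,-4]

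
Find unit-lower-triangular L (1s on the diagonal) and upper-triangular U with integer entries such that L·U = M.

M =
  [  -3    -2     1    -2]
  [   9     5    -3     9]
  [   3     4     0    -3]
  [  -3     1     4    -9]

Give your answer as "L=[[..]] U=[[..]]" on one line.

  row1 -= -3·row0 → [0,-1,0,3]
  row2 -= -1·row0 → [0,2,1,-5]
  row3 -= 1·row0 → [0,3,3,-7]
  row2 -= -2·row1 → [0,0,1,1]
  row3 -= -3·row1 → [0,0,3,2]
  row3 -= 3·row2 → [0,0,0,-1]

L=[[1,0,0,0],[-3,1,0,0],[-1,-2,1,0],[1,-3,3,1]] U=[[-3,-2,1,-2],[0,-1,0,3],[0,0,1,1],[0,0,0,-1]]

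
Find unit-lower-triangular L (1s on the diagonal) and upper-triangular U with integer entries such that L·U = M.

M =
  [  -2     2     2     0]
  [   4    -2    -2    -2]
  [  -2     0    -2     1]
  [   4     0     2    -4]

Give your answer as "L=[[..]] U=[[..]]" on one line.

  row1 -= -2·row0 → [0,2,2,-2]
  row2 -= 1·row0 → [0,-2,-4,1]
  row3 -= -2·row0 → [0,4,6,-4]
  row2 -= -1·row1 → [0,0,-2,-1]
  row3 -= 2·row1 → [0,0,2,0]
  row3 -= -1·row2 → [0,0,0,-1]

L=[[1,0,0,0],[-2,1,0,0],[1,-1,1,0],[-2,2,-1,1]] U=[[-2,2,2,0],[0,2,2,-2],[0,0,-2,-1],[0,0,0,-1]]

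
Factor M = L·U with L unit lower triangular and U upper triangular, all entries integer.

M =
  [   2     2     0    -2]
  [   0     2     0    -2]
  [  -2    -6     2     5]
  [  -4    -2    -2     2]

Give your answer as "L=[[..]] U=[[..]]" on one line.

L=[[1,0,0,0],[0,1,0,0],[-1,-2,1,0],[-2,1,-1,1]] U=[[2,2,0,-2],[0,2,0,-2],[0,0,2,-1],[0,0,0,-1]]

  R1 -= 0·R0 → [0,2,0,-2]
  R2 -= -1·R0 → [0,-4,2,3]
  R3 -= -2·R0 → [0,2,-2,-2]
  R2 -= -2·R1 → [0,0,2,-1]
  R3 -= 1·R1 → [0,0,-2,0]
  R3 -= -1·R2 → [0,0,0,-1]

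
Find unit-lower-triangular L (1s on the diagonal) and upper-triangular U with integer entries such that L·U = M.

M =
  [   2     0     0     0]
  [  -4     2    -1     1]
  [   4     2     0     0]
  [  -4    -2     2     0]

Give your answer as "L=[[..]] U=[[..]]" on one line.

L=[[1,0,0,0],[-2,1,0,0],[2,1,1,0],[-2,-1,1,1]] U=[[2,0,0,0],[0,2,-1,1],[0,0,1,-1],[0,0,0,2]]

  r1 -= -2·r0 → [0,2,-1,1]
  r2 -= 2·r0 → [0,2,0,0]
  r3 -= -2·r0 → [0,-2,2,0]
  r2 -= 1·r1 → [0,0,1,-1]
  r3 -= -1·r1 → [0,0,1,1]
  r3 -= 1·r2 → [0,0,0,2]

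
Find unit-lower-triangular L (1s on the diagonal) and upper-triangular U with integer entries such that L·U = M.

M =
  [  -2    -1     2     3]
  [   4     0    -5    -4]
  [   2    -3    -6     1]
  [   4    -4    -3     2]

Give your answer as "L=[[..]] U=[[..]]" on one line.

L=[[1,0,0,0],[-2,1,0,0],[-1,2,1,0],[-2,3,-2,1]] U=[[-2,-1,2,3],[0,-2,-1,2],[0,0,-2,0],[0,0,0,2]]

  row1 -= -2·row0 → [0,-2,-1,2]
  row2 -= -1·row0 → [0,-4,-4,4]
  row3 -= -2·row0 → [0,-6,1,8]
  row2 -= 2·row1 → [0,0,-2,0]
  row3 -= 3·row1 → [0,0,4,2]
  row3 -= -2·row2 → [0,0,0,2]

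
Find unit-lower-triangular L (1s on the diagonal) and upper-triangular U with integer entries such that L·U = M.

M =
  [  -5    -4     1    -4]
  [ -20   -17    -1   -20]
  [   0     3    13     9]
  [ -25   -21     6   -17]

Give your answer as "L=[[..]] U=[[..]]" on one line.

L=[[1,0,0,0],[4,1,0,0],[0,-3,1,0],[5,1,-3,1]] U=[[-5,-4,1,-4],[0,-1,-5,-4],[0,0,-2,-3],[0,0,0,-2]]

  r1 -= 4·r0 → [0,-1,-5,-4]
  r2 -= 0·r0 → [0,3,13,9]
  r3 -= 5·r0 → [0,-1,1,3]
  r2 -= -3·r1 → [0,0,-2,-3]
  r3 -= 1·r1 → [0,0,6,7]
  r3 -= -3·r2 → [0,0,0,-2]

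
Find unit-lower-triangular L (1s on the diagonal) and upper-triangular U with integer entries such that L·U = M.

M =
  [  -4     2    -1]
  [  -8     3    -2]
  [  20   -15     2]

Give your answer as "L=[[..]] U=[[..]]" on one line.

  row1 -= 2·row0 → [0,-1,0]
  row2 -= -5·row0 → [0,-5,-3]
  row2 -= 5·row1 → [0,0,-3]

L=[[1,0,0],[2,1,0],[-5,5,1]] U=[[-4,2,-1],[0,-1,0],[0,0,-3]]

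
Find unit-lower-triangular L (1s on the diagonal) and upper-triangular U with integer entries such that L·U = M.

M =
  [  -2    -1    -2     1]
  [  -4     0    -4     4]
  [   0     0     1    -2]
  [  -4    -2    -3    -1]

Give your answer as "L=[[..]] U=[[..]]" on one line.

  R1 -= 2·R0 → [0,2,0,2]
  R2 -= 0·R0 → [0,0,1,-2]
  R3 -= 2·R0 → [0,0,1,-3]
  R2 -= 0·R1 → [0,0,1,-2]
  R3 -= 0·R1 → [0,0,1,-3]
  R3 -= 1·R2 → [0,0,0,-1]

L=[[1,0,0,0],[2,1,0,0],[0,0,1,0],[2,0,1,1]] U=[[-2,-1,-2,1],[0,2,0,2],[0,0,1,-2],[0,0,0,-1]]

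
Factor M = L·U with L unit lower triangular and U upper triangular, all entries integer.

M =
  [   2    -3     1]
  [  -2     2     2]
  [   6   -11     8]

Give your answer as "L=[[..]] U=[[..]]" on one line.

L=[[1,0,0],[-1,1,0],[3,2,1]] U=[[2,-3,1],[0,-1,3],[0,0,-1]]

  R1 -= -1·R0 → [0,-1,3]
  R2 -= 3·R0 → [0,-2,5]
  R2 -= 2·R1 → [0,0,-1]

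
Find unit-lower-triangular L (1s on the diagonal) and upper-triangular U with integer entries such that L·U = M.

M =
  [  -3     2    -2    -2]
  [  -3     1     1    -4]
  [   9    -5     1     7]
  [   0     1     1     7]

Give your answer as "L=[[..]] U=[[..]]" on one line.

  r1 -= 1·r0 → [0,-1,3,-2]
  r2 -= -3·r0 → [0,1,-5,1]
  r3 -= 0·r0 → [0,1,1,7]
  r2 -= -1·r1 → [0,0,-2,-1]
  r3 -= -1·r1 → [0,0,4,5]
  r3 -= -2·r2 → [0,0,0,3]

L=[[1,0,0,0],[1,1,0,0],[-3,-1,1,0],[0,-1,-2,1]] U=[[-3,2,-2,-2],[0,-1,3,-2],[0,0,-2,-1],[0,0,0,3]]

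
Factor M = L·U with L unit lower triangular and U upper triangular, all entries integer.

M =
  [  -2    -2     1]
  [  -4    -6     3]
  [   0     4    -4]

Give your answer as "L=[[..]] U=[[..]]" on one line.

L=[[1,0,0],[2,1,0],[0,-2,1]] U=[[-2,-2,1],[0,-2,1],[0,0,-2]]

  r1 -= 2·r0 → [0,-2,1]
  r2 -= 0·r0 → [0,4,-4]
  r2 -= -2·r1 → [0,0,-2]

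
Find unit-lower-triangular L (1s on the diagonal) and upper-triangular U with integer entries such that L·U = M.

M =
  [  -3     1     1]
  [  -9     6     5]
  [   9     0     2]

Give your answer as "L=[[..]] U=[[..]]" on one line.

  R1 -= 3·R0 → [0,3,2]
  R2 -= -3·R0 → [0,3,5]
  R2 -= 1·R1 → [0,0,3]

L=[[1,0,0],[3,1,0],[-3,1,1]] U=[[-3,1,1],[0,3,2],[0,0,3]]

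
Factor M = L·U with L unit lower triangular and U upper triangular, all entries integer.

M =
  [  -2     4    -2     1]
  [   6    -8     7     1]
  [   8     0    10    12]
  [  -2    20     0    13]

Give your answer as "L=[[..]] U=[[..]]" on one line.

L=[[1,0,0,0],[-3,1,0,0],[-4,4,1,0],[1,4,1,1]] U=[[-2,4,-2,1],[0,4,1,4],[0,0,-2,0],[0,0,0,-4]]

  r1 -= -3·r0 → [0,4,1,4]
  r2 -= -4·r0 → [0,16,2,16]
  r3 -= 1·r0 → [0,16,2,12]
  r2 -= 4·r1 → [0,0,-2,0]
  r3 -= 4·r1 → [0,0,-2,-4]
  r3 -= 1·r2 → [0,0,0,-4]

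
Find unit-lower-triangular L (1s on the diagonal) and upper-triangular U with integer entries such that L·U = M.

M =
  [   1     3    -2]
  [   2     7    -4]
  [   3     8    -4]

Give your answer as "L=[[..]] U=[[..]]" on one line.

L=[[1,0,0],[2,1,0],[3,-1,1]] U=[[1,3,-2],[0,1,0],[0,0,2]]

  R1 -= 2·R0 → [0,1,0]
  R2 -= 3·R0 → [0,-1,2]
  R2 -= -1·R1 → [0,0,2]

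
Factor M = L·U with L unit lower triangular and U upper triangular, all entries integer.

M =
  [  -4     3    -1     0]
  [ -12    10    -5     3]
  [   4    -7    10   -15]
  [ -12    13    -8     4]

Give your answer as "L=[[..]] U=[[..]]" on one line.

  R1 -= 3·R0 → [0,1,-2,3]
  R2 -= -1·R0 → [0,-4,9,-15]
  R3 -= 3·R0 → [0,4,-5,4]
  R2 -= -4·R1 → [0,0,1,-3]
  R3 -= 4·R1 → [0,0,3,-8]
  R3 -= 3·R2 → [0,0,0,1]

L=[[1,0,0,0],[3,1,0,0],[-1,-4,1,0],[3,4,3,1]] U=[[-4,3,-1,0],[0,1,-2,3],[0,0,1,-3],[0,0,0,1]]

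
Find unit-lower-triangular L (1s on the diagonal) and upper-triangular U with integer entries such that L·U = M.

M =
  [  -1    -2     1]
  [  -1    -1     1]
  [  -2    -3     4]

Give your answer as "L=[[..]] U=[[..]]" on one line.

L=[[1,0,0],[1,1,0],[2,1,1]] U=[[-1,-2,1],[0,1,0],[0,0,2]]

  R1 -= 1·R0 → [0,1,0]
  R2 -= 2·R0 → [0,1,2]
  R2 -= 1·R1 → [0,0,2]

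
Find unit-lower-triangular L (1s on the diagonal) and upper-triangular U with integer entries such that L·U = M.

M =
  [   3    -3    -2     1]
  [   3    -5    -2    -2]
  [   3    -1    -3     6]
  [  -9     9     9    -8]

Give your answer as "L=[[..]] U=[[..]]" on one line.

  row1 -= 1·row0 → [0,-2,0,-3]
  row2 -= 1·row0 → [0,2,-1,5]
  row3 -= -3·row0 → [0,0,3,-5]
  row2 -= -1·row1 → [0,0,-1,2]
  row3 -= 0·row1 → [0,0,3,-5]
  row3 -= -3·row2 → [0,0,0,1]

L=[[1,0,0,0],[1,1,0,0],[1,-1,1,0],[-3,0,-3,1]] U=[[3,-3,-2,1],[0,-2,0,-3],[0,0,-1,2],[0,0,0,1]]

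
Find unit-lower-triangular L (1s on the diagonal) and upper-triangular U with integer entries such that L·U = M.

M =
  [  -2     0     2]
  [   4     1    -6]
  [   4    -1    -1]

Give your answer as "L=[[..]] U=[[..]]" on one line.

  R1 -= -2·R0 → [0,1,-2]
  R2 -= -2·R0 → [0,-1,3]
  R2 -= -1·R1 → [0,0,1]

L=[[1,0,0],[-2,1,0],[-2,-1,1]] U=[[-2,0,2],[0,1,-2],[0,0,1]]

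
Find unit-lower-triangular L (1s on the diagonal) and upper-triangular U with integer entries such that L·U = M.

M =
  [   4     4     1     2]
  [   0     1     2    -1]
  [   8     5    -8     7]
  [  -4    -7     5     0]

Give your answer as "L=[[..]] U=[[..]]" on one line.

L=[[1,0,0,0],[0,1,0,0],[2,-3,1,0],[-1,-3,-3,1]] U=[[4,4,1,2],[0,1,2,-1],[0,0,-4,0],[0,0,0,-1]]

  r1 -= 0·r0 → [0,1,2,-1]
  r2 -= 2·r0 → [0,-3,-10,3]
  r3 -= -1·r0 → [0,-3,6,2]
  r2 -= -3·r1 → [0,0,-4,0]
  r3 -= -3·r1 → [0,0,12,-1]
  r3 -= -3·r2 → [0,0,0,-1]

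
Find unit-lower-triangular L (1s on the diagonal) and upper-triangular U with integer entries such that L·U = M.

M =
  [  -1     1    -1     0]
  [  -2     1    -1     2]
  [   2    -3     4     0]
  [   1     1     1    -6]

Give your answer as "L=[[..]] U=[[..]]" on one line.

L=[[1,0,0,0],[2,1,0,0],[-2,1,1,0],[-1,-2,2,1]] U=[[-1,1,-1,0],[0,-1,1,2],[0,0,1,-2],[0,0,0,2]]

  r1 -= 2·r0 → [0,-1,1,2]
  r2 -= -2·r0 → [0,-1,2,0]
  r3 -= -1·r0 → [0,2,0,-6]
  r2 -= 1·r1 → [0,0,1,-2]
  r3 -= -2·r1 → [0,0,2,-2]
  r3 -= 2·r2 → [0,0,0,2]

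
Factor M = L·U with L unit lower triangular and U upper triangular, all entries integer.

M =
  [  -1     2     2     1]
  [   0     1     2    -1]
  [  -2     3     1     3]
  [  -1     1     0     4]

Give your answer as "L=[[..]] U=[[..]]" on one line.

L=[[1,0,0,0],[0,1,0,0],[2,-1,1,0],[1,-1,0,1]] U=[[-1,2,2,1],[0,1,2,-1],[0,0,-1,0],[0,0,0,2]]

  R1 -= 0·R0 → [0,1,2,-1]
  R2 -= 2·R0 → [0,-1,-3,1]
  R3 -= 1·R0 → [0,-1,-2,3]
  R2 -= -1·R1 → [0,0,-1,0]
  R3 -= -1·R1 → [0,0,0,2]
  R3 -= 0·R2 → [0,0,0,2]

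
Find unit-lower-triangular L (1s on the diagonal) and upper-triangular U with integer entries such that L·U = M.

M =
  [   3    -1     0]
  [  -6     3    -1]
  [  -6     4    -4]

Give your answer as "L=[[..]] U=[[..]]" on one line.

  r1 -= -2·r0 → [0,1,-1]
  r2 -= -2·r0 → [0,2,-4]
  r2 -= 2·r1 → [0,0,-2]

L=[[1,0,0],[-2,1,0],[-2,2,1]] U=[[3,-1,0],[0,1,-1],[0,0,-2]]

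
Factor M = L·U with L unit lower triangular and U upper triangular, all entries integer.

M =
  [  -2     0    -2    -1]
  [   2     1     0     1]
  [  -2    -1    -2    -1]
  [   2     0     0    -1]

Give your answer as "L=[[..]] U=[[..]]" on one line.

  R1 -= -1·R0 → [0,1,-2,0]
  R2 -= 1·R0 → [0,-1,0,0]
  R3 -= -1·R0 → [0,0,-2,-2]
  R2 -= -1·R1 → [0,0,-2,0]
  R3 -= 0·R1 → [0,0,-2,-2]
  R3 -= 1·R2 → [0,0,0,-2]

L=[[1,0,0,0],[-1,1,0,0],[1,-1,1,0],[-1,0,1,1]] U=[[-2,0,-2,-1],[0,1,-2,0],[0,0,-2,0],[0,0,0,-2]]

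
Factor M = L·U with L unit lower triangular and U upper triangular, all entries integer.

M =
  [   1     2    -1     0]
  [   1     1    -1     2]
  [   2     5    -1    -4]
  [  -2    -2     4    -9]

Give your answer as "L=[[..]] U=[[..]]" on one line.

  r1 -= 1·r0 → [0,-1,0,2]
  r2 -= 2·r0 → [0,1,1,-4]
  r3 -= -2·r0 → [0,2,2,-9]
  r2 -= -1·r1 → [0,0,1,-2]
  r3 -= -2·r1 → [0,0,2,-5]
  r3 -= 2·r2 → [0,0,0,-1]

L=[[1,0,0,0],[1,1,0,0],[2,-1,1,0],[-2,-2,2,1]] U=[[1,2,-1,0],[0,-1,0,2],[0,0,1,-2],[0,0,0,-1]]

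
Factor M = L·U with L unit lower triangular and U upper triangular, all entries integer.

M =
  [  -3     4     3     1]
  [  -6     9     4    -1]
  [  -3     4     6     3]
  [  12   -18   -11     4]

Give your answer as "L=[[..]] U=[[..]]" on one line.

  row1 -= 2·row0 → [0,1,-2,-3]
  row2 -= 1·row0 → [0,0,3,2]
  row3 -= -4·row0 → [0,-2,1,8]
  row2 -= 0·row1 → [0,0,3,2]
  row3 -= -2·row1 → [0,0,-3,2]
  row3 -= -1·row2 → [0,0,0,4]

L=[[1,0,0,0],[2,1,0,0],[1,0,1,0],[-4,-2,-1,1]] U=[[-3,4,3,1],[0,1,-2,-3],[0,0,3,2],[0,0,0,4]]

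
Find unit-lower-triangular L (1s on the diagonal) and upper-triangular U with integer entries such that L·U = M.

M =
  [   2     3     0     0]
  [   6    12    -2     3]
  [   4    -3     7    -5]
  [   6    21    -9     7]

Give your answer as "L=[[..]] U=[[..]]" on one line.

L=[[1,0,0,0],[3,1,0,0],[2,-3,1,0],[3,4,-1,1]] U=[[2,3,0,0],[0,3,-2,3],[0,0,1,4],[0,0,0,-1]]

  row1 -= 3·row0 → [0,3,-2,3]
  row2 -= 2·row0 → [0,-9,7,-5]
  row3 -= 3·row0 → [0,12,-9,7]
  row2 -= -3·row1 → [0,0,1,4]
  row3 -= 4·row1 → [0,0,-1,-5]
  row3 -= -1·row2 → [0,0,0,-1]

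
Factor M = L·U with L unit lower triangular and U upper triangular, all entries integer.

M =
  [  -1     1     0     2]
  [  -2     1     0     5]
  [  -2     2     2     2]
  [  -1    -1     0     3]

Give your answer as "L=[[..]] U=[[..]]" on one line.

  R1 -= 2·R0 → [0,-1,0,1]
  R2 -= 2·R0 → [0,0,2,-2]
  R3 -= 1·R0 → [0,-2,0,1]
  R2 -= 0·R1 → [0,0,2,-2]
  R3 -= 2·R1 → [0,0,0,-1]
  R3 -= 0·R2 → [0,0,0,-1]

L=[[1,0,0,0],[2,1,0,0],[2,0,1,0],[1,2,0,1]] U=[[-1,1,0,2],[0,-1,0,1],[0,0,2,-2],[0,0,0,-1]]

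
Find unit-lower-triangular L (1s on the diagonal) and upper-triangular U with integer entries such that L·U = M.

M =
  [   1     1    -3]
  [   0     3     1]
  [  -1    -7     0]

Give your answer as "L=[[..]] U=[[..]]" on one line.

L=[[1,0,0],[0,1,0],[-1,-2,1]] U=[[1,1,-3],[0,3,1],[0,0,-1]]

  R1 -= 0·R0 → [0,3,1]
  R2 -= -1·R0 → [0,-6,-3]
  R2 -= -2·R1 → [0,0,-1]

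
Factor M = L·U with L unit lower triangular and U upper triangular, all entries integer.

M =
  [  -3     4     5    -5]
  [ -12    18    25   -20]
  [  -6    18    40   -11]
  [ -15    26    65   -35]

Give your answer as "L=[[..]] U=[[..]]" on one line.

L=[[1,0,0,0],[4,1,0,0],[2,5,1,0],[5,3,5,1]] U=[[-3,4,5,-5],[0,2,5,0],[0,0,5,-1],[0,0,0,-5]]

  r1 -= 4·r0 → [0,2,5,0]
  r2 -= 2·r0 → [0,10,30,-1]
  r3 -= 5·r0 → [0,6,40,-10]
  r2 -= 5·r1 → [0,0,5,-1]
  r3 -= 3·r1 → [0,0,25,-10]
  r3 -= 5·r2 → [0,0,0,-5]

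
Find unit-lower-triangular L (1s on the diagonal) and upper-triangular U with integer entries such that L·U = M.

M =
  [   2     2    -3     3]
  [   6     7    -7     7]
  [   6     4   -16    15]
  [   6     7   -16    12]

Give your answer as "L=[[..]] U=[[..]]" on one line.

  row1 -= 3·row0 → [0,1,2,-2]
  row2 -= 3·row0 → [0,-2,-7,6]
  row3 -= 3·row0 → [0,1,-7,3]
  row2 -= -2·row1 → [0,0,-3,2]
  row3 -= 1·row1 → [0,0,-9,5]
  row3 -= 3·row2 → [0,0,0,-1]

L=[[1,0,0,0],[3,1,0,0],[3,-2,1,0],[3,1,3,1]] U=[[2,2,-3,3],[0,1,2,-2],[0,0,-3,2],[0,0,0,-1]]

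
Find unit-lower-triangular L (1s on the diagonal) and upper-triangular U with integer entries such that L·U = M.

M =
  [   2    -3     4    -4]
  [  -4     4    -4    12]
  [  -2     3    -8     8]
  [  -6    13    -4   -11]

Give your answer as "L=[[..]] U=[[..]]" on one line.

L=[[1,0,0,0],[-2,1,0,0],[-1,0,1,0],[-3,-2,-4,1]] U=[[2,-3,4,-4],[0,-2,4,4],[0,0,-4,4],[0,0,0,1]]

  r1 -= -2·r0 → [0,-2,4,4]
  r2 -= -1·r0 → [0,0,-4,4]
  r3 -= -3·r0 → [0,4,8,-23]
  r2 -= 0·r1 → [0,0,-4,4]
  r3 -= -2·r1 → [0,0,16,-15]
  r3 -= -4·r2 → [0,0,0,1]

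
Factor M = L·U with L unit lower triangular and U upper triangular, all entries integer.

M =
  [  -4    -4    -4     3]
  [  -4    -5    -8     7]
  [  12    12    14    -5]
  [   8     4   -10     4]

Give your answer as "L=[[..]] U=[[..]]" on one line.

  r1 -= 1·r0 → [0,-1,-4,4]
  r2 -= -3·r0 → [0,0,2,4]
  r3 -= -2·r0 → [0,-4,-18,10]
  r2 -= 0·r1 → [0,0,2,4]
  r3 -= 4·r1 → [0,0,-2,-6]
  r3 -= -1·r2 → [0,0,0,-2]

L=[[1,0,0,0],[1,1,0,0],[-3,0,1,0],[-2,4,-1,1]] U=[[-4,-4,-4,3],[0,-1,-4,4],[0,0,2,4],[0,0,0,-2]]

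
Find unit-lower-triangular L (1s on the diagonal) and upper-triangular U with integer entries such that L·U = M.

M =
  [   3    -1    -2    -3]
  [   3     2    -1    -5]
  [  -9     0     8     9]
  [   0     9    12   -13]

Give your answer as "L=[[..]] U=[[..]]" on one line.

L=[[1,0,0,0],[1,1,0,0],[-3,-1,1,0],[0,3,3,1]] U=[[3,-1,-2,-3],[0,3,1,-2],[0,0,3,-2],[0,0,0,-1]]

  row1 -= 1·row0 → [0,3,1,-2]
  row2 -= -3·row0 → [0,-3,2,0]
  row3 -= 0·row0 → [0,9,12,-13]
  row2 -= -1·row1 → [0,0,3,-2]
  row3 -= 3·row1 → [0,0,9,-7]
  row3 -= 3·row2 → [0,0,0,-1]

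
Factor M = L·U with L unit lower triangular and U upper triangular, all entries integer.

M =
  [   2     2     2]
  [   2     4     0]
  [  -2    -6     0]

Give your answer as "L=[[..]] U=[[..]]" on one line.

  row1 -= 1·row0 → [0,2,-2]
  row2 -= -1·row0 → [0,-4,2]
  row2 -= -2·row1 → [0,0,-2]

L=[[1,0,0],[1,1,0],[-1,-2,1]] U=[[2,2,2],[0,2,-2],[0,0,-2]]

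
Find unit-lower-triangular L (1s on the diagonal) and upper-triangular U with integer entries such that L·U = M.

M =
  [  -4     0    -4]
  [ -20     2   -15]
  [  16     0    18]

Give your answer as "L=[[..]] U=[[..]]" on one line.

L=[[1,0,0],[5,1,0],[-4,0,1]] U=[[-4,0,-4],[0,2,5],[0,0,2]]

  row1 -= 5·row0 → [0,2,5]
  row2 -= -4·row0 → [0,0,2]
  row2 -= 0·row1 → [0,0,2]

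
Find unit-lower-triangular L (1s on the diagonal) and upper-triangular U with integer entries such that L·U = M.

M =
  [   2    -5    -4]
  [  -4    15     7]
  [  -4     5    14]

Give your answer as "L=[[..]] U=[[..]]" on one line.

  R1 -= -2·R0 → [0,5,-1]
  R2 -= -2·R0 → [0,-5,6]
  R2 -= -1·R1 → [0,0,5]

L=[[1,0,0],[-2,1,0],[-2,-1,1]] U=[[2,-5,-4],[0,5,-1],[0,0,5]]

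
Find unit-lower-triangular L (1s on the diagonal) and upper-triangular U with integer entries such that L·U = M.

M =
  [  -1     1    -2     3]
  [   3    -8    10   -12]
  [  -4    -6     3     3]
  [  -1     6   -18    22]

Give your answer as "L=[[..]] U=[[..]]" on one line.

L=[[1,0,0,0],[-3,1,0,0],[4,2,1,0],[1,-1,-4,1]] U=[[-1,1,-2,3],[0,-5,4,-3],[0,0,3,-3],[0,0,0,4]]

  r1 -= -3·r0 → [0,-5,4,-3]
  r2 -= 4·r0 → [0,-10,11,-9]
  r3 -= 1·r0 → [0,5,-16,19]
  r2 -= 2·r1 → [0,0,3,-3]
  r3 -= -1·r1 → [0,0,-12,16]
  r3 -= -4·r2 → [0,0,0,4]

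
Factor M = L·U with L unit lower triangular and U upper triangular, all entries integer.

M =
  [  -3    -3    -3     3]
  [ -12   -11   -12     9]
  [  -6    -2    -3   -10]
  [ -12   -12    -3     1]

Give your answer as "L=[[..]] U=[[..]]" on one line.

L=[[1,0,0,0],[4,1,0,0],[2,4,1,0],[4,0,3,1]] U=[[-3,-3,-3,3],[0,1,0,-3],[0,0,3,-4],[0,0,0,1]]

  r1 -= 4·r0 → [0,1,0,-3]
  r2 -= 2·r0 → [0,4,3,-16]
  r3 -= 4·r0 → [0,0,9,-11]
  r2 -= 4·r1 → [0,0,3,-4]
  r3 -= 0·r1 → [0,0,9,-11]
  r3 -= 3·r2 → [0,0,0,1]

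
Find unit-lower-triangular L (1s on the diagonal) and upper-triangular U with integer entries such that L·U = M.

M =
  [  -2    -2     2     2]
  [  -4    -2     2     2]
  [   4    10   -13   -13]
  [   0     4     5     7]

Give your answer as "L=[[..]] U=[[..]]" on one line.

L=[[1,0,0,0],[2,1,0,0],[-2,3,1,0],[0,2,-3,1]] U=[[-2,-2,2,2],[0,2,-2,-2],[0,0,-3,-3],[0,0,0,2]]

  R1 -= 2·R0 → [0,2,-2,-2]
  R2 -= -2·R0 → [0,6,-9,-9]
  R3 -= 0·R0 → [0,4,5,7]
  R2 -= 3·R1 → [0,0,-3,-3]
  R3 -= 2·R1 → [0,0,9,11]
  R3 -= -3·R2 → [0,0,0,2]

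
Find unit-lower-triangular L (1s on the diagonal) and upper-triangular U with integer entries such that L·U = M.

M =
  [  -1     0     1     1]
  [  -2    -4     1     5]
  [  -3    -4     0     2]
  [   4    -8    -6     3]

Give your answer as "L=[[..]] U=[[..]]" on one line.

  R1 -= 2·R0 → [0,-4,-1,3]
  R2 -= 3·R0 → [0,-4,-3,-1]
  R3 -= -4·R0 → [0,-8,-2,7]
  R2 -= 1·R1 → [0,0,-2,-4]
  R3 -= 2·R1 → [0,0,0,1]
  R3 -= 0·R2 → [0,0,0,1]

L=[[1,0,0,0],[2,1,0,0],[3,1,1,0],[-4,2,0,1]] U=[[-1,0,1,1],[0,-4,-1,3],[0,0,-2,-4],[0,0,0,1]]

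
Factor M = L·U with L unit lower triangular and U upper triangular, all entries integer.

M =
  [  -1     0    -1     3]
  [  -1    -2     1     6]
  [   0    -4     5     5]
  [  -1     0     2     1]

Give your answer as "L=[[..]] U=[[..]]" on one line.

L=[[1,0,0,0],[1,1,0,0],[0,2,1,0],[1,0,3,1]] U=[[-1,0,-1,3],[0,-2,2,3],[0,0,1,-1],[0,0,0,1]]

  r1 -= 1·r0 → [0,-2,2,3]
  r2 -= 0·r0 → [0,-4,5,5]
  r3 -= 1·r0 → [0,0,3,-2]
  r2 -= 2·r1 → [0,0,1,-1]
  r3 -= 0·r1 → [0,0,3,-2]
  r3 -= 3·r2 → [0,0,0,1]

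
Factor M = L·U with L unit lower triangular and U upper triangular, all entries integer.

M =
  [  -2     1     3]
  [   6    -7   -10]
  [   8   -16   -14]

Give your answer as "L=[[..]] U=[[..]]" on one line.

  r1 -= -3·r0 → [0,-4,-1]
  r2 -= -4·r0 → [0,-12,-2]
  r2 -= 3·r1 → [0,0,1]

L=[[1,0,0],[-3,1,0],[-4,3,1]] U=[[-2,1,3],[0,-4,-1],[0,0,1]]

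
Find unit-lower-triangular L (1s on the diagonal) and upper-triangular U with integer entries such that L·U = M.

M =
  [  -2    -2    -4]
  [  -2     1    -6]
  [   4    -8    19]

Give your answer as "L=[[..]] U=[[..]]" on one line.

L=[[1,0,0],[1,1,0],[-2,-4,1]] U=[[-2,-2,-4],[0,3,-2],[0,0,3]]

  R1 -= 1·R0 → [0,3,-2]
  R2 -= -2·R0 → [0,-12,11]
  R2 -= -4·R1 → [0,0,3]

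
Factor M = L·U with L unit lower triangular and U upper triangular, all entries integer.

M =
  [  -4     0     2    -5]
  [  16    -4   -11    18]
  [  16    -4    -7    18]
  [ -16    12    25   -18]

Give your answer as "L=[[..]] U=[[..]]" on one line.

  r1 -= -4·r0 → [0,-4,-3,-2]
  r2 -= -4·r0 → [0,-4,1,-2]
  r3 -= 4·r0 → [0,12,17,2]
  r2 -= 1·r1 → [0,0,4,0]
  r3 -= -3·r1 → [0,0,8,-4]
  r3 -= 2·r2 → [0,0,0,-4]

L=[[1,0,0,0],[-4,1,0,0],[-4,1,1,0],[4,-3,2,1]] U=[[-4,0,2,-5],[0,-4,-3,-2],[0,0,4,0],[0,0,0,-4]]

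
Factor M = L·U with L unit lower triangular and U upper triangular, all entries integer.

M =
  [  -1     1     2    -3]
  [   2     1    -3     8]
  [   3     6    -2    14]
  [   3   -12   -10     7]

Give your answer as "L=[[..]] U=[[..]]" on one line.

L=[[1,0,0,0],[-2,1,0,0],[-3,3,1,0],[-3,-3,-1,1]] U=[[-1,1,2,-3],[0,3,1,2],[0,0,1,-1],[0,0,0,3]]

  r1 -= -2·r0 → [0,3,1,2]
  r2 -= -3·r0 → [0,9,4,5]
  r3 -= -3·r0 → [0,-9,-4,-2]
  r2 -= 3·r1 → [0,0,1,-1]
  r3 -= -3·r1 → [0,0,-1,4]
  r3 -= -1·r2 → [0,0,0,3]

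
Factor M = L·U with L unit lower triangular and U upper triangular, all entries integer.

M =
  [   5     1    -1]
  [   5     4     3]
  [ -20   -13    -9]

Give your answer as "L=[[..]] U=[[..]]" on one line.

  r1 -= 1·r0 → [0,3,4]
  r2 -= -4·r0 → [0,-9,-13]
  r2 -= -3·r1 → [0,0,-1]

L=[[1,0,0],[1,1,0],[-4,-3,1]] U=[[5,1,-1],[0,3,4],[0,0,-1]]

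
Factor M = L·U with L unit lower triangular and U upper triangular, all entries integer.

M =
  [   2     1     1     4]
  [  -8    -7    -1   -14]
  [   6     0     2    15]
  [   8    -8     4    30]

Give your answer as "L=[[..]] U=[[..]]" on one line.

  r1 -= -4·r0 → [0,-3,3,2]
  r2 -= 3·r0 → [0,-3,-1,3]
  r3 -= 4·r0 → [0,-12,0,14]
  r2 -= 1·r1 → [0,0,-4,1]
  r3 -= 4·r1 → [0,0,-12,6]
  r3 -= 3·r2 → [0,0,0,3]

L=[[1,0,0,0],[-4,1,0,0],[3,1,1,0],[4,4,3,1]] U=[[2,1,1,4],[0,-3,3,2],[0,0,-4,1],[0,0,0,3]]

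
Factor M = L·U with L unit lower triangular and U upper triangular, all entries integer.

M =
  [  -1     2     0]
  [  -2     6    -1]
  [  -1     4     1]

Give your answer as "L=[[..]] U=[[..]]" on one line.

L=[[1,0,0],[2,1,0],[1,1,1]] U=[[-1,2,0],[0,2,-1],[0,0,2]]

  r1 -= 2·r0 → [0,2,-1]
  r2 -= 1·r0 → [0,2,1]
  r2 -= 1·r1 → [0,0,2]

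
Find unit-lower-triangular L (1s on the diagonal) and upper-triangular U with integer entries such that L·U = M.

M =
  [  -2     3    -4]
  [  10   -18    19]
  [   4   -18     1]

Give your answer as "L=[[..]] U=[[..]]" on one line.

  R1 -= -5·R0 → [0,-3,-1]
  R2 -= -2·R0 → [0,-12,-7]
  R2 -= 4·R1 → [0,0,-3]

L=[[1,0,0],[-5,1,0],[-2,4,1]] U=[[-2,3,-4],[0,-3,-1],[0,0,-3]]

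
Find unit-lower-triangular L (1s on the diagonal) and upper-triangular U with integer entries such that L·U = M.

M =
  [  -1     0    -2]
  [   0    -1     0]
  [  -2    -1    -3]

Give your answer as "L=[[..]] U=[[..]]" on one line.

L=[[1,0,0],[0,1,0],[2,1,1]] U=[[-1,0,-2],[0,-1,0],[0,0,1]]

  row1 -= 0·row0 → [0,-1,0]
  row2 -= 2·row0 → [0,-1,1]
  row2 -= 1·row1 → [0,0,1]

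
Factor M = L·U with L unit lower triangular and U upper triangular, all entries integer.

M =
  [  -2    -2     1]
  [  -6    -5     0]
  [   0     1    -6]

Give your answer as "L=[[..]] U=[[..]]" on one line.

L=[[1,0,0],[3,1,0],[0,1,1]] U=[[-2,-2,1],[0,1,-3],[0,0,-3]]

  row1 -= 3·row0 → [0,1,-3]
  row2 -= 0·row0 → [0,1,-6]
  row2 -= 1·row1 → [0,0,-3]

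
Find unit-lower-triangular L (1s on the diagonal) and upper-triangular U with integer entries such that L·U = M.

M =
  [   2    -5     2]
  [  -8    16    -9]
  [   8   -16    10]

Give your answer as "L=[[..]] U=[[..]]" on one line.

L=[[1,0,0],[-4,1,0],[4,-1,1]] U=[[2,-5,2],[0,-4,-1],[0,0,1]]

  r1 -= -4·r0 → [0,-4,-1]
  r2 -= 4·r0 → [0,4,2]
  r2 -= -1·r1 → [0,0,1]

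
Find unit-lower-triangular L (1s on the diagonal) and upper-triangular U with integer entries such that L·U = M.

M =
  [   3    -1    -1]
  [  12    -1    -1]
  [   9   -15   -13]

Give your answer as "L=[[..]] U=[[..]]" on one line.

  row1 -= 4·row0 → [0,3,3]
  row2 -= 3·row0 → [0,-12,-10]
  row2 -= -4·row1 → [0,0,2]

L=[[1,0,0],[4,1,0],[3,-4,1]] U=[[3,-1,-1],[0,3,3],[0,0,2]]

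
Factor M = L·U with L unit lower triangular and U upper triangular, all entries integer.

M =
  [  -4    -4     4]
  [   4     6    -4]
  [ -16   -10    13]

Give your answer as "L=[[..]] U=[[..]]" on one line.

  R1 -= -1·R0 → [0,2,0]
  R2 -= 4·R0 → [0,6,-3]
  R2 -= 3·R1 → [0,0,-3]

L=[[1,0,0],[-1,1,0],[4,3,1]] U=[[-4,-4,4],[0,2,0],[0,0,-3]]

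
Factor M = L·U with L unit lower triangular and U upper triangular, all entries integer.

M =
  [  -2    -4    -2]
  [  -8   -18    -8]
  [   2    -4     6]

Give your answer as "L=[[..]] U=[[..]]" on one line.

  r1 -= 4·r0 → [0,-2,0]
  r2 -= -1·r0 → [0,-8,4]
  r2 -= 4·r1 → [0,0,4]

L=[[1,0,0],[4,1,0],[-1,4,1]] U=[[-2,-4,-2],[0,-2,0],[0,0,4]]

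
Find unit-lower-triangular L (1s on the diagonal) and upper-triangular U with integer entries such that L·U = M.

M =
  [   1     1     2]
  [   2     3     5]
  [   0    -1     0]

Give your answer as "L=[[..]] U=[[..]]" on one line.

L=[[1,0,0],[2,1,0],[0,-1,1]] U=[[1,1,2],[0,1,1],[0,0,1]]

  R1 -= 2·R0 → [0,1,1]
  R2 -= 0·R0 → [0,-1,0]
  R2 -= -1·R1 → [0,0,1]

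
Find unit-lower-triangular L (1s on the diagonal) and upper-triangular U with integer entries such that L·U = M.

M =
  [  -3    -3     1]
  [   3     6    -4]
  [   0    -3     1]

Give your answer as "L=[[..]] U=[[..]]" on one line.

  row1 -= -1·row0 → [0,3,-3]
  row2 -= 0·row0 → [0,-3,1]
  row2 -= -1·row1 → [0,0,-2]

L=[[1,0,0],[-1,1,0],[0,-1,1]] U=[[-3,-3,1],[0,3,-3],[0,0,-2]]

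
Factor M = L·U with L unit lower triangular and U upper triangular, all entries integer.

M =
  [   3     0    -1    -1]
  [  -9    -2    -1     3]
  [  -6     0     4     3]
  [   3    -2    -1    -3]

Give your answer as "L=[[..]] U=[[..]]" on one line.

L=[[1,0,0,0],[-3,1,0,0],[-2,0,1,0],[1,1,2,1]] U=[[3,0,-1,-1],[0,-2,-4,0],[0,0,2,1],[0,0,0,-4]]

  r1 -= -3·r0 → [0,-2,-4,0]
  r2 -= -2·r0 → [0,0,2,1]
  r3 -= 1·r0 → [0,-2,0,-2]
  r2 -= 0·r1 → [0,0,2,1]
  r3 -= 1·r1 → [0,0,4,-2]
  r3 -= 2·r2 → [0,0,0,-4]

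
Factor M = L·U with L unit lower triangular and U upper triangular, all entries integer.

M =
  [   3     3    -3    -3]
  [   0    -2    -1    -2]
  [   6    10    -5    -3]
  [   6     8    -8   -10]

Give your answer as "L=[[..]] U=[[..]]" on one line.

L=[[1,0,0,0],[0,1,0,0],[2,-2,1,0],[2,-1,3,1]] U=[[3,3,-3,-3],[0,-2,-1,-2],[0,0,-1,-1],[0,0,0,-3]]

  R1 -= 0·R0 → [0,-2,-1,-2]
  R2 -= 2·R0 → [0,4,1,3]
  R3 -= 2·R0 → [0,2,-2,-4]
  R2 -= -2·R1 → [0,0,-1,-1]
  R3 -= -1·R1 → [0,0,-3,-6]
  R3 -= 3·R2 → [0,0,0,-3]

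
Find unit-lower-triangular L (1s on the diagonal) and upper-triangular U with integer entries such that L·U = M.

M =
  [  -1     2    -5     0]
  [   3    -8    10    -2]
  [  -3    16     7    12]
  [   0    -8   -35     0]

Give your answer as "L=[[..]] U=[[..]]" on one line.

L=[[1,0,0,0],[-3,1,0,0],[3,-5,1,0],[0,4,5,1]] U=[[-1,2,-5,0],[0,-2,-5,-2],[0,0,-3,2],[0,0,0,-2]]

  row1 -= -3·row0 → [0,-2,-5,-2]
  row2 -= 3·row0 → [0,10,22,12]
  row3 -= 0·row0 → [0,-8,-35,0]
  row2 -= -5·row1 → [0,0,-3,2]
  row3 -= 4·row1 → [0,0,-15,8]
  row3 -= 5·row2 → [0,0,0,-2]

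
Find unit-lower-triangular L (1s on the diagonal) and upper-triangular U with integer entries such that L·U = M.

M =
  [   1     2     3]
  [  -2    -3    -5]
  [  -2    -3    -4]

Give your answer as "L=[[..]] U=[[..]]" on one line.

  row1 -= -2·row0 → [0,1,1]
  row2 -= -2·row0 → [0,1,2]
  row2 -= 1·row1 → [0,0,1]

L=[[1,0,0],[-2,1,0],[-2,1,1]] U=[[1,2,3],[0,1,1],[0,0,1]]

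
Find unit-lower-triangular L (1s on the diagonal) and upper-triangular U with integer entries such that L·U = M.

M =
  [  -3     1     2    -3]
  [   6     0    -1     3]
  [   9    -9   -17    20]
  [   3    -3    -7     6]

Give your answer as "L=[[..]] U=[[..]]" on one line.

  R1 -= -2·R0 → [0,2,3,-3]
  R2 -= -3·R0 → [0,-6,-11,11]
  R3 -= -1·R0 → [0,-2,-5,3]
  R2 -= -3·R1 → [0,0,-2,2]
  R3 -= -1·R1 → [0,0,-2,0]
  R3 -= 1·R2 → [0,0,0,-2]

L=[[1,0,0,0],[-2,1,0,0],[-3,-3,1,0],[-1,-1,1,1]] U=[[-3,1,2,-3],[0,2,3,-3],[0,0,-2,2],[0,0,0,-2]]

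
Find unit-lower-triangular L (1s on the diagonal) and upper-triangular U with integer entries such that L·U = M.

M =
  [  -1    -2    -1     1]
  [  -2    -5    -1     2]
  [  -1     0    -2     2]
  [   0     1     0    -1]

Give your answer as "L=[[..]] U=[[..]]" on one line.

  R1 -= 2·R0 → [0,-1,1,0]
  R2 -= 1·R0 → [0,2,-1,1]
  R3 -= 0·R0 → [0,1,0,-1]
  R2 -= -2·R1 → [0,0,1,1]
  R3 -= -1·R1 → [0,0,1,-1]
  R3 -= 1·R2 → [0,0,0,-2]

L=[[1,0,0,0],[2,1,0,0],[1,-2,1,0],[0,-1,1,1]] U=[[-1,-2,-1,1],[0,-1,1,0],[0,0,1,1],[0,0,0,-2]]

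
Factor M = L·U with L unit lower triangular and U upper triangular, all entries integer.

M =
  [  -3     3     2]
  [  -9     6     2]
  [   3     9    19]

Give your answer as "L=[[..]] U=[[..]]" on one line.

L=[[1,0,0],[3,1,0],[-1,-4,1]] U=[[-3,3,2],[0,-3,-4],[0,0,5]]

  row1 -= 3·row0 → [0,-3,-4]
  row2 -= -1·row0 → [0,12,21]
  row2 -= -4·row1 → [0,0,5]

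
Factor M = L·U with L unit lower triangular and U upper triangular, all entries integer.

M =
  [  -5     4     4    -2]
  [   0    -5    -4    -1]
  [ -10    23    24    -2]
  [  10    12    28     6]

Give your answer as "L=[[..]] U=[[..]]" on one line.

L=[[1,0,0,0],[0,1,0,0],[2,-3,1,0],[-2,-4,5,1]] U=[[-5,4,4,-2],[0,-5,-4,-1],[0,0,4,-1],[0,0,0,3]]

  row1 -= 0·row0 → [0,-5,-4,-1]
  row2 -= 2·row0 → [0,15,16,2]
  row3 -= -2·row0 → [0,20,36,2]
  row2 -= -3·row1 → [0,0,4,-1]
  row3 -= -4·row1 → [0,0,20,-2]
  row3 -= 5·row2 → [0,0,0,3]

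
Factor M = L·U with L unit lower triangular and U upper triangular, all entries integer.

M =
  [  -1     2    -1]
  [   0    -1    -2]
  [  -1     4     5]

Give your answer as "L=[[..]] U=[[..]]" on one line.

L=[[1,0,0],[0,1,0],[1,-2,1]] U=[[-1,2,-1],[0,-1,-2],[0,0,2]]

  row1 -= 0·row0 → [0,-1,-2]
  row2 -= 1·row0 → [0,2,6]
  row2 -= -2·row1 → [0,0,2]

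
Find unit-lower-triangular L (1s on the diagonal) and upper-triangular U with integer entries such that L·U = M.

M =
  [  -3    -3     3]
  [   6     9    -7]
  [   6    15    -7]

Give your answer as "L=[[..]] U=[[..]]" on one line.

L=[[1,0,0],[-2,1,0],[-2,3,1]] U=[[-3,-3,3],[0,3,-1],[0,0,2]]

  row1 -= -2·row0 → [0,3,-1]
  row2 -= -2·row0 → [0,9,-1]
  row2 -= 3·row1 → [0,0,2]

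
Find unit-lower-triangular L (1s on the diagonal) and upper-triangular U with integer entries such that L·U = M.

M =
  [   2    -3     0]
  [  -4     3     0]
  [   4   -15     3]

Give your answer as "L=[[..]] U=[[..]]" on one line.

L=[[1,0,0],[-2,1,0],[2,3,1]] U=[[2,-3,0],[0,-3,0],[0,0,3]]

  R1 -= -2·R0 → [0,-3,0]
  R2 -= 2·R0 → [0,-9,3]
  R2 -= 3·R1 → [0,0,3]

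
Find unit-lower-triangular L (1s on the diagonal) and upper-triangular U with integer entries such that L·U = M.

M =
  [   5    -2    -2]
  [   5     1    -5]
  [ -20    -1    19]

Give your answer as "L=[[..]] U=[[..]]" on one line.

L=[[1,0,0],[1,1,0],[-4,-3,1]] U=[[5,-2,-2],[0,3,-3],[0,0,2]]

  r1 -= 1·r0 → [0,3,-3]
  r2 -= -4·r0 → [0,-9,11]
  r2 -= -3·r1 → [0,0,2]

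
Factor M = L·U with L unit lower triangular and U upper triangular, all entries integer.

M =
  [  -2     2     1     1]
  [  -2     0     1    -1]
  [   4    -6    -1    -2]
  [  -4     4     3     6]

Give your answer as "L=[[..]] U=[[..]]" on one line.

L=[[1,0,0,0],[1,1,0,0],[-2,1,1,0],[2,0,1,1]] U=[[-2,2,1,1],[0,-2,0,-2],[0,0,1,2],[0,0,0,2]]

  r1 -= 1·r0 → [0,-2,0,-2]
  r2 -= -2·r0 → [0,-2,1,0]
  r3 -= 2·r0 → [0,0,1,4]
  r2 -= 1·r1 → [0,0,1,2]
  r3 -= 0·r1 → [0,0,1,4]
  r3 -= 1·r2 → [0,0,0,2]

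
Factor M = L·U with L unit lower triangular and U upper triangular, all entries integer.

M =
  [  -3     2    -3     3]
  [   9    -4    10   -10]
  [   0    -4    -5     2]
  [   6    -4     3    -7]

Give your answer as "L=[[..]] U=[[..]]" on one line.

L=[[1,0,0,0],[-3,1,0,0],[0,-2,1,0],[-2,0,1,1]] U=[[-3,2,-3,3],[0,2,1,-1],[0,0,-3,0],[0,0,0,-1]]

  R1 -= -3·R0 → [0,2,1,-1]
  R2 -= 0·R0 → [0,-4,-5,2]
  R3 -= -2·R0 → [0,0,-3,-1]
  R2 -= -2·R1 → [0,0,-3,0]
  R3 -= 0·R1 → [0,0,-3,-1]
  R3 -= 1·R2 → [0,0,0,-1]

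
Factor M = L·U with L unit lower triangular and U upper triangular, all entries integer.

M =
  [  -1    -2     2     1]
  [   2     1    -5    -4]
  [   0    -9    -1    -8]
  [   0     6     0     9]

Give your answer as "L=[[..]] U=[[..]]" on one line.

L=[[1,0,0,0],[-2,1,0,0],[0,3,1,0],[0,-2,-1,1]] U=[[-1,-2,2,1],[0,-3,-1,-2],[0,0,2,-2],[0,0,0,3]]

  r1 -= -2·r0 → [0,-3,-1,-2]
  r2 -= 0·r0 → [0,-9,-1,-8]
  r3 -= 0·r0 → [0,6,0,9]
  r2 -= 3·r1 → [0,0,2,-2]
  r3 -= -2·r1 → [0,0,-2,5]
  r3 -= -1·r2 → [0,0,0,3]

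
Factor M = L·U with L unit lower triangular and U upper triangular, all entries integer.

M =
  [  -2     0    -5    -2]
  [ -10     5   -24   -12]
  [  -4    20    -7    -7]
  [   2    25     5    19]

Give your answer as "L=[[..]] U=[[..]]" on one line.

  row1 -= 5·row0 → [0,5,1,-2]
  row2 -= 2·row0 → [0,20,3,-3]
  row3 -= -1·row0 → [0,25,0,17]
  row2 -= 4·row1 → [0,0,-1,5]
  row3 -= 5·row1 → [0,0,-5,27]
  row3 -= 5·row2 → [0,0,0,2]

L=[[1,0,0,0],[5,1,0,0],[2,4,1,0],[-1,5,5,1]] U=[[-2,0,-5,-2],[0,5,1,-2],[0,0,-1,5],[0,0,0,2]]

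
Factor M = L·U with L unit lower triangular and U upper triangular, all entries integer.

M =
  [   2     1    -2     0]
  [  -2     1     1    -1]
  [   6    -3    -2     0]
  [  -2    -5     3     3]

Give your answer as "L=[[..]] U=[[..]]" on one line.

L=[[1,0,0,0],[-1,1,0,0],[3,-3,1,0],[-1,-2,-1,1]] U=[[2,1,-2,0],[0,2,-1,-1],[0,0,1,-3],[0,0,0,-2]]

  row1 -= -1·row0 → [0,2,-1,-1]
  row2 -= 3·row0 → [0,-6,4,0]
  row3 -= -1·row0 → [0,-4,1,3]
  row2 -= -3·row1 → [0,0,1,-3]
  row3 -= -2·row1 → [0,0,-1,1]
  row3 -= -1·row2 → [0,0,0,-2]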